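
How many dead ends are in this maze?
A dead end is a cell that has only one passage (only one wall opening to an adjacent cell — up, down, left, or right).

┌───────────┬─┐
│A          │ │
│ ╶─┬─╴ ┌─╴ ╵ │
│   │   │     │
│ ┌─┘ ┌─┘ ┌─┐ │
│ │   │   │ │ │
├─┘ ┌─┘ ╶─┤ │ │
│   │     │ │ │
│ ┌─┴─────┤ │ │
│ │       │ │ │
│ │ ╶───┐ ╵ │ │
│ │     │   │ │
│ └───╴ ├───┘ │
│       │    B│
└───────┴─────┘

Checking each cell for number of passages:

Dead ends found at positions:
  (0, 6)
  (1, 1)
  (2, 0)
  (2, 5)
  (3, 2)
  (3, 4)
  (6, 4)
Total dead ends: 7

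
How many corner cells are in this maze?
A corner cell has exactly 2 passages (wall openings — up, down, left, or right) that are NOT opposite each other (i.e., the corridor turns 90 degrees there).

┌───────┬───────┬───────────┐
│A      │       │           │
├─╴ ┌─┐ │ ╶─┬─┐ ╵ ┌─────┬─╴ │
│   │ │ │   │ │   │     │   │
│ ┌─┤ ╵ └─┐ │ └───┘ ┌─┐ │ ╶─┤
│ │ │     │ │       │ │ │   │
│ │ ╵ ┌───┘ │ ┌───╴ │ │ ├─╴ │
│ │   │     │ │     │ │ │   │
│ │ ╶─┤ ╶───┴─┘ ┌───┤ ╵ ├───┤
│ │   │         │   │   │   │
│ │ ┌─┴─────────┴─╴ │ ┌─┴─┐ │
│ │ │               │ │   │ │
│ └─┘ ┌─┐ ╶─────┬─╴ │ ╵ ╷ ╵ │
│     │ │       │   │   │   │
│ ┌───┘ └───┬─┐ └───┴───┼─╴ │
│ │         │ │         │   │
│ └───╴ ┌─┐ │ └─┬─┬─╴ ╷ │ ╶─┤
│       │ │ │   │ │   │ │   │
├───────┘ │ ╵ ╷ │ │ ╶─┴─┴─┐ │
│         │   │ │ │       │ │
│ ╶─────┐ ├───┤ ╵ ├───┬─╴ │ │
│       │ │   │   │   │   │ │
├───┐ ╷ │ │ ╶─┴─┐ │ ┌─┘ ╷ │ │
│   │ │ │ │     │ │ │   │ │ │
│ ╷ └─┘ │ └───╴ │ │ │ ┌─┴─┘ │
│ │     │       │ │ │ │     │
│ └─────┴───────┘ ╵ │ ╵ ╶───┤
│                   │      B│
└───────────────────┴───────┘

Counting corner cells (2 non-opposite passages):
Total corners: 76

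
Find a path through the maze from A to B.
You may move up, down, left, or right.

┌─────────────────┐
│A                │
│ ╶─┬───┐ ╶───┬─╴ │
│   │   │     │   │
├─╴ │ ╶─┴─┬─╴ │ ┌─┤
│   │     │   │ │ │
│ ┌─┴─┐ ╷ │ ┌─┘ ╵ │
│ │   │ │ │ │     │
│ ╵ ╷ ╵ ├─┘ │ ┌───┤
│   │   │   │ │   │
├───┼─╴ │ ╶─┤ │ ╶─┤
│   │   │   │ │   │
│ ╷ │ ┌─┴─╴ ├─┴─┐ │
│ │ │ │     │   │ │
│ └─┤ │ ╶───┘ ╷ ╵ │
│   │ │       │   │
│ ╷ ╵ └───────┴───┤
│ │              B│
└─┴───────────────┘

Finding the shortest path through the maze:
Path length: 22 steps
Directions: down → right → down → left → down → down → right → up → right → down → right → down → left → down → down → down → right → right → right → right → right → right

Solution:

┌─────────────────┐
│A                │
│ ╶─┬───┐ ╶───┬─╴ │
│↳ ↓│   │     │   │
├─╴ │ ╶─┴─┬─╴ │ ┌─┤
│↓ ↲│     │   │ │ │
│ ┌─┴─┐ ╷ │ ┌─┘ ╵ │
│↓│↱ ↓│ │ │ │     │
│ ╵ ╷ ╵ ├─┘ │ ┌───┤
│↳ ↑│↳ ↓│   │ │   │
├───┼─╴ │ ╶─┤ │ ╶─┤
│   │↓ ↲│   │ │   │
│ ╷ │ ┌─┴─╴ ├─┴─┐ │
│ │ │↓│     │   │ │
│ └─┤ │ ╶───┘ ╷ ╵ │
│   │↓│       │   │
│ ╷ ╵ └───────┴───┤
│ │  ↳ → → → → → B│
└─┴───────────────┘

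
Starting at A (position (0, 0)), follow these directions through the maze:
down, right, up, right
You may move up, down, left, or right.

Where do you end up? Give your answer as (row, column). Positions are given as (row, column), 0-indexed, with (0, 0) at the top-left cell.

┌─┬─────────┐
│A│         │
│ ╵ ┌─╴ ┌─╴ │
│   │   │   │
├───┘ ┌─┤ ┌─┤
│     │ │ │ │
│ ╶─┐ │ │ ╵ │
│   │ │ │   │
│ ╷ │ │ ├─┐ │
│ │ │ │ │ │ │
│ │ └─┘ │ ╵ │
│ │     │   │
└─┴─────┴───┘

Following directions step by step:
Start: (0, 0)
  down: (0, 0) → (1, 0)
  right: (1, 0) → (1, 1)
  up: (1, 1) → (0, 1)
  right: (0, 1) → (0, 2)
Final position: (0, 2)

Path taken:

┌─┬─────────┐
│A│↱ B      │
│ ╵ ┌─╴ ┌─╴ │
│↳ ↑│   │   │
├───┘ ┌─┤ ┌─┤
│     │ │ │ │
│ ╶─┐ │ │ ╵ │
│   │ │ │   │
│ ╷ │ │ ├─┐ │
│ │ │ │ │ │ │
│ │ └─┘ │ ╵ │
│ │     │   │
└─┴─────┴───┘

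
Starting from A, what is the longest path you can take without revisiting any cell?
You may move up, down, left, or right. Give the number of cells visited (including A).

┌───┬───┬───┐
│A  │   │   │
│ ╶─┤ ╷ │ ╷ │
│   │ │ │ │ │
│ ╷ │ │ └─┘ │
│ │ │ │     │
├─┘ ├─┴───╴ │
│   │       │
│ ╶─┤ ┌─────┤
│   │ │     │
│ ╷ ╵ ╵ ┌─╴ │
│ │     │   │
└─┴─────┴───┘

Finding longest simple path using DFS:
Start: (0, 0)
Longest path visits 23 cells
Path: A → down → right → down → down → left → down → right → down → right → up → up → right → right → right → up → left → left → up → up → left → down → down

Solution:

┌───┬───┬───┐
│A  │↓ ↰│   │
│ ╶─┤ ╷ │ ╷ │
│↳ ↓│↓│↑│ │ │
│ ╷ │ │ └─┘ │
│ │↓│B│↑ ← ↰│
├─┘ ├─┴───╴ │
│↓ ↲│↱ → → ↑│
│ ╶─┤ ┌─────┤
│↳ ↓│↑│     │
│ ╷ ╵ ╵ ┌─╴ │
│ │↳ ↑  │   │
└─┴─────┴───┘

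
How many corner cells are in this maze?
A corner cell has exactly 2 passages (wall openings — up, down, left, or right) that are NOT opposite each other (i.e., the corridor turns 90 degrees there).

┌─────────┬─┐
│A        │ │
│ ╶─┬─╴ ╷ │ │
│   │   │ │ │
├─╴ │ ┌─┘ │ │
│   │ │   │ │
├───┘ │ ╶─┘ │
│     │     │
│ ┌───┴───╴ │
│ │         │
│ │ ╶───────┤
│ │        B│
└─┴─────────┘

Counting corner cells (2 non-opposite passages):
Total corners: 15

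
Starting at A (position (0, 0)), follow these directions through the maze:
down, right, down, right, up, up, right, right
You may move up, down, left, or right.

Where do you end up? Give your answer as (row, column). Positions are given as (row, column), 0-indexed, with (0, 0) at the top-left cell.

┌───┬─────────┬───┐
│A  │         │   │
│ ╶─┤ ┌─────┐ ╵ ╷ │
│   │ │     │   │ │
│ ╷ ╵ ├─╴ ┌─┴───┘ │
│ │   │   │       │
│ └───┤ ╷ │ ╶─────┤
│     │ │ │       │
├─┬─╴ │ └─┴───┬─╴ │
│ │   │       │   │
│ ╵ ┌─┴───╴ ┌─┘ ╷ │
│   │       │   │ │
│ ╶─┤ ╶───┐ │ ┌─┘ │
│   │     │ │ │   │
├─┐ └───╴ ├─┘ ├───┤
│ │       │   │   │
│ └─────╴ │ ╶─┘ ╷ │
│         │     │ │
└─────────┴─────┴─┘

Following directions step by step:
Start: (0, 0)
  down: (0, 0) → (1, 0)
  right: (1, 0) → (1, 1)
  down: (1, 1) → (2, 1)
  right: (2, 1) → (2, 2)
  up: (2, 2) → (1, 2)
  up: (1, 2) → (0, 2)
  right: (0, 2) → (0, 3)
  right: (0, 3) → (0, 4)
Final position: (0, 4)

Path taken:

┌───┬─────────┬───┐
│A  │↱ → B    │   │
│ ╶─┤ ┌─────┐ ╵ ╷ │
│↳ ↓│↑│     │   │ │
│ ╷ ╵ ├─╴ ┌─┴───┘ │
│ │↳ ↑│   │       │
│ └───┤ ╷ │ ╶─────┤
│     │ │ │       │
├─┬─╴ │ └─┴───┬─╴ │
│ │   │       │   │
│ ╵ ┌─┴───╴ ┌─┘ ╷ │
│   │       │   │ │
│ ╶─┤ ╶───┐ │ ┌─┘ │
│   │     │ │ │   │
├─┐ └───╴ ├─┘ ├───┤
│ │       │   │   │
│ └─────╴ │ ╶─┘ ╷ │
│         │     │ │
└─────────┴─────┴─┘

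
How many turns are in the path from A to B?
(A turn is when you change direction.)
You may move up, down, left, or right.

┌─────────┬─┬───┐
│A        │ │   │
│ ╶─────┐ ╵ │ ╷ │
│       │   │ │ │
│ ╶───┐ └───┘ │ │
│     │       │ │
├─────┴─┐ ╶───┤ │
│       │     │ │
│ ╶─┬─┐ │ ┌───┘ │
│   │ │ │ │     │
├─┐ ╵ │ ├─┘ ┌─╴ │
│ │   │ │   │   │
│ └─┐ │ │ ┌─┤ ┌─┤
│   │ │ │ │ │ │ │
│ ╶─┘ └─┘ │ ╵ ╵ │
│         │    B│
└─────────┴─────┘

Directions: down, right, right, right, down, right, right, right, up, up, right, down, down, down, down, down, left, down, down, right
Number of turns: 9

Solution:

┌─────────┬─┬───┐
│A        │ │↱ ↓│
│ ╶─────┐ ╵ │ ╷ │
│↳ → → ↓│   │↑│↓│
│ ╶───┐ └───┘ │ │
│     │↳ → → ↑│↓│
├─────┴─┐ ╶───┤ │
│       │     │↓│
│ ╶─┬─┐ │ ┌───┘ │
│   │ │ │ │    ↓│
├─┐ ╵ │ ├─┘ ┌─╴ │
│ │   │ │   │↓ ↲│
│ └─┐ │ │ ┌─┤ ┌─┤
│   │ │ │ │ │↓│ │
│ ╶─┘ └─┘ │ ╵ ╵ │
│         │  ↳ B│
└─────────┴─────┘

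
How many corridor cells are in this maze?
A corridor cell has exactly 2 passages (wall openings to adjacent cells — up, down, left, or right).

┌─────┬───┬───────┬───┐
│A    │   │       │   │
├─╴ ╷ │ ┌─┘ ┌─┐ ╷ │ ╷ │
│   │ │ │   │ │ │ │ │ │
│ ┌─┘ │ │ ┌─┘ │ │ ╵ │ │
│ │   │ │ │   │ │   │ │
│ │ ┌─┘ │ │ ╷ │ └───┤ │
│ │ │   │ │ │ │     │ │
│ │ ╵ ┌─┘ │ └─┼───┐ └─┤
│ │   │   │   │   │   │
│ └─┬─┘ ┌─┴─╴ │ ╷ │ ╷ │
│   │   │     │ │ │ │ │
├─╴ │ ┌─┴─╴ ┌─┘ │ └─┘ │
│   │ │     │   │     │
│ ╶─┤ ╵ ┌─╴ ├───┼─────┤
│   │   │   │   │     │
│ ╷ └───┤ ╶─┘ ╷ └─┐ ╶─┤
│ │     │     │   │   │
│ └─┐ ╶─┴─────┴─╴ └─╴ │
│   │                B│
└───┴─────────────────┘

Counting cells with exactly 2 passages:
Total corridor cells: 88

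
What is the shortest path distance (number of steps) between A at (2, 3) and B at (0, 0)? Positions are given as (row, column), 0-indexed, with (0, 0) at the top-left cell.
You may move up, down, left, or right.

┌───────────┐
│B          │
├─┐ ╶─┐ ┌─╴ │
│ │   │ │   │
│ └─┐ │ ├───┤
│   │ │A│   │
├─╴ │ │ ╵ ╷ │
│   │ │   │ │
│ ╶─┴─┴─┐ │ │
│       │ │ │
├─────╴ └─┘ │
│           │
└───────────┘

Finding path from (2, 3) to (0, 0):
Path: (2,3) → (1,3) → (0,3) → (0,2) → (0,1) → (0,0)
Distance: 5 steps

Solution:

┌───────────┐
│B ← ← ↰    │
├─┐ ╶─┐ ┌─╴ │
│ │   │↑│   │
│ └─┐ │ ├───┤
│   │ │A│   │
├─╴ │ │ ╵ ╷ │
│   │ │   │ │
│ ╶─┴─┴─┐ │ │
│       │ │ │
├─────╴ └─┘ │
│           │
└───────────┘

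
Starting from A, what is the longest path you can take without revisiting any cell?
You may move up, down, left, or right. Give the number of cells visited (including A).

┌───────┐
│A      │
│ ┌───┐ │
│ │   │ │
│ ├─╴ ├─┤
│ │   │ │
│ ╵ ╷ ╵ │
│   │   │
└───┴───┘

Finding longest simple path using DFS:
Start: (0, 0)
Longest path visits 10 cells
Path: A → down → down → down → right → up → right → down → right → up

Solution:

┌───────┐
│A      │
│ ┌───┐ │
│↓│   │ │
│ ├─╴ ├─┤
│↓│↱ ↓│B│
│ ╵ ╷ ╵ │
│↳ ↑│↳ ↑│
└───┴───┘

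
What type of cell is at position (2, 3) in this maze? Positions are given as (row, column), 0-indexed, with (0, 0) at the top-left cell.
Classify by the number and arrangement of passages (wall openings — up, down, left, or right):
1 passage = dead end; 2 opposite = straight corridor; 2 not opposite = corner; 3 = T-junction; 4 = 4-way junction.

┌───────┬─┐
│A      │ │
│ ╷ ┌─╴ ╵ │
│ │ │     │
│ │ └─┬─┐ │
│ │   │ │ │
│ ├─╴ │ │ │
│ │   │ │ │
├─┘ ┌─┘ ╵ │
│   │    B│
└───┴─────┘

Checking cell at (2, 3):
Number of passages: 1
Cell type: dead end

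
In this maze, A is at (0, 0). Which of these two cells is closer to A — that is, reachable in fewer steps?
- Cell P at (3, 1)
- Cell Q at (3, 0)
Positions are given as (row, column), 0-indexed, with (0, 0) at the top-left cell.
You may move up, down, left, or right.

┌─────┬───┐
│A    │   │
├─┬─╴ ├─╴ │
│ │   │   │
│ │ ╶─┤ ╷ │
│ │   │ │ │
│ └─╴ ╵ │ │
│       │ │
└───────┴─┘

Shortest path A → P at (3, 1): 8 steps
Shortest path A → Q at (3, 0): 9 steps

P is closer (8 steps vs 9 steps).

Path to P:

┌─────┬───┐
│A → ↓│   │
├─┬─╴ ├─╴ │
│ │↓ ↲│   │
│ │ ╶─┤ ╷ │
│ │↳ ↓│ │ │
│ └─╴ ╵ │ │
│  P ↲  │ │
└───────┴─┘

Path to Q:

┌─────┬───┐
│A → ↓│   │
├─┬─╴ ├─╴ │
│ │↓ ↲│   │
│ │ ╶─┤ ╷ │
│ │↳ ↓│ │ │
│ └─╴ ╵ │ │
│Q ← ↲  │ │
└───────┴─┘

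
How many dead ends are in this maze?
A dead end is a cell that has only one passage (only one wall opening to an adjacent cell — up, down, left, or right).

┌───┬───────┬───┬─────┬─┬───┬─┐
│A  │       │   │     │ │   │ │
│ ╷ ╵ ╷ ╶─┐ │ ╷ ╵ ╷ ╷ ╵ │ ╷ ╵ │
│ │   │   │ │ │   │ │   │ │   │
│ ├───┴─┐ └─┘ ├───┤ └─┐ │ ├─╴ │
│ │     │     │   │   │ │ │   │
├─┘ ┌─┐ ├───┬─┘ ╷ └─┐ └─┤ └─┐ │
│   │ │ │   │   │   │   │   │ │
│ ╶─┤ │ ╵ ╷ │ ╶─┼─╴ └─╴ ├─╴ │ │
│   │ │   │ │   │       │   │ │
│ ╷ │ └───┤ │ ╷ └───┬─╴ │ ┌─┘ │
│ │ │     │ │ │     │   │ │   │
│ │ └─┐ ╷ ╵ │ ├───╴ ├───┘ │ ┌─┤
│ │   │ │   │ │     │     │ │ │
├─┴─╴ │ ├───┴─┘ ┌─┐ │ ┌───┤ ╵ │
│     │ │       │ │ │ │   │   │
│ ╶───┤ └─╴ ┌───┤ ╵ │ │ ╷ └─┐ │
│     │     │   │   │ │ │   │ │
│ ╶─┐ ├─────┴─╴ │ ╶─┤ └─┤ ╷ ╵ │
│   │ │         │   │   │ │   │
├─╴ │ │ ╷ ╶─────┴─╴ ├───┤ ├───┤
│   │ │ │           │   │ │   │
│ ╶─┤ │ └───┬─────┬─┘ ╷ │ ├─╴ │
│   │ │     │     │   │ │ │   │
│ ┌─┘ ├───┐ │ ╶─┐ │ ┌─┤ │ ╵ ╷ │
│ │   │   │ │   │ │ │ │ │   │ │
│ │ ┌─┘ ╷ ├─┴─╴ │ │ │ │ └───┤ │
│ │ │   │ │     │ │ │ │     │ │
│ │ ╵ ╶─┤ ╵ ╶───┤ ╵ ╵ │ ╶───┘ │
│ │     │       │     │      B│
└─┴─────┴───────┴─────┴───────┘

Checking each cell for number of passages:

Dead ends found at positions:
  (0, 11)
  (0, 14)
  (1, 5)
  (2, 0)
  (2, 11)
  (2, 13)
  (3, 2)
  (4, 8)
  (5, 10)
  (6, 0)
  (6, 6)
  (6, 14)
  (7, 4)
  (7, 8)
  (8, 6)
  (8, 11)
  (9, 11)
  (10, 13)
  (11, 1)
  (12, 5)
  (12, 10)
  (13, 13)
  (14, 0)
  (14, 3)
  (14, 7)
Total dead ends: 25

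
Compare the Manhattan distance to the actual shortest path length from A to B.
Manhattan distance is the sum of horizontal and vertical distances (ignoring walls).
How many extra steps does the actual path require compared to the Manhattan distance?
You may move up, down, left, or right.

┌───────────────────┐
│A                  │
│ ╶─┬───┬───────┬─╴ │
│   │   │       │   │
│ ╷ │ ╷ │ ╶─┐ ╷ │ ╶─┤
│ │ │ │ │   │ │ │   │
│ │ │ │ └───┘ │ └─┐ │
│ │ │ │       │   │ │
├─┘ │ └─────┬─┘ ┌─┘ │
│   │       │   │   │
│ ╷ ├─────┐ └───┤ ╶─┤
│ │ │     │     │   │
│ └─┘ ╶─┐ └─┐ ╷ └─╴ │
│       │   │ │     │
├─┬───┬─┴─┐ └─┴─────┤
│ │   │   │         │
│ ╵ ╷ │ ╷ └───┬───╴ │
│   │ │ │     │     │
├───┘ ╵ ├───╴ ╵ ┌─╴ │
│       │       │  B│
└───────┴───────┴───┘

Manhattan distance: |9 - 0| + |9 - 0| = 18
Actual path length: 22
Extra steps: 22 - 18 = 4

Solution:

┌───────────────────┐
│A                  │
│ ╶─┬───┬───────┬─╴ │
│↳ ↓│   │       │   │
│ ╷ │ ╷ │ ╶─┐ ╷ │ ╶─┤
│ │↓│ │ │   │ │ │   │
│ │ │ │ └───┘ │ └─┐ │
│ │↓│ │       │   │ │
├─┘ │ └─────┬─┘ ┌─┘ │
│↓ ↲│       │   │   │
│ ╷ ├─────┐ └───┤ ╶─┤
│↓│ │↱ → ↓│     │   │
│ └─┘ ╶─┐ └─┐ ╷ └─╴ │
│↳ → ↑  │↳ ↓│ │     │
├─┬───┬─┴─┐ └─┴─────┤
│ │   │   │↳ → → → ↓│
│ ╵ ╷ │ ╷ └───┬───╴ │
│   │ │ │     │    ↓│
├───┘ ╵ ├───╴ ╵ ┌─╴ │
│       │       │  B│
└───────┴───────┴───┘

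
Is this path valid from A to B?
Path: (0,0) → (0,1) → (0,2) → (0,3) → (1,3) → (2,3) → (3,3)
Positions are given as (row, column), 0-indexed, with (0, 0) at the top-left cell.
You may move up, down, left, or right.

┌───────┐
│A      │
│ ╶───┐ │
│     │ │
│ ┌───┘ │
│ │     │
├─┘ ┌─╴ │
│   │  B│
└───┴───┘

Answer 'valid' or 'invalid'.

Checking path validity:
Result: All consecutive moves are passable.

valid

Correct solution:

┌───────┐
│A → → ↓│
│ ╶───┐ │
│     │↓│
│ ┌───┘ │
│ │    ↓│
├─┘ ┌─╴ │
│   │  B│
└───┴───┘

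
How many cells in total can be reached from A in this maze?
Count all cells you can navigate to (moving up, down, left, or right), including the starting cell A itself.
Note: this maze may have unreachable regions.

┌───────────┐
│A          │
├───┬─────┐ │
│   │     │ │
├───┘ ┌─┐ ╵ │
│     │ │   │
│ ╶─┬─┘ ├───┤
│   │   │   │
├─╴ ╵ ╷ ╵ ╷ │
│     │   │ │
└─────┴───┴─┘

Using BFS/flood-fill to find all reachable cells from A:
Maze size: 5 × 6 = 30 total cells
2 cell(s) are walled off and cannot be reached from A.
Reachable cells: 28

Reachable region (· marks reachable cells):

┌───────────┐
│A · · · · ·│
├───┬─────┐ │
│   │· · ·│·│
├───┘ ┌─┐ ╵ │
│· · ·│·│· ·│
│ ╶─┬─┘ ├───┤
│· ·│· ·│· ·│
├─╴ ╵ ╷ ╵ ╷ │
│· · ·│· ·│·│
└─────┴───┴─┘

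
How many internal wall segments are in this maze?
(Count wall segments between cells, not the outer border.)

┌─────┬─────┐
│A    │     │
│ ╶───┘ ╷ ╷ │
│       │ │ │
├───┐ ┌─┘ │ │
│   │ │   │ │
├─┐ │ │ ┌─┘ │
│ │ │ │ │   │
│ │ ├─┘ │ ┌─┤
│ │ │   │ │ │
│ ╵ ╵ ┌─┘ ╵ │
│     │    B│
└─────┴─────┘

Counting internal wall segments:
Total internal walls: 25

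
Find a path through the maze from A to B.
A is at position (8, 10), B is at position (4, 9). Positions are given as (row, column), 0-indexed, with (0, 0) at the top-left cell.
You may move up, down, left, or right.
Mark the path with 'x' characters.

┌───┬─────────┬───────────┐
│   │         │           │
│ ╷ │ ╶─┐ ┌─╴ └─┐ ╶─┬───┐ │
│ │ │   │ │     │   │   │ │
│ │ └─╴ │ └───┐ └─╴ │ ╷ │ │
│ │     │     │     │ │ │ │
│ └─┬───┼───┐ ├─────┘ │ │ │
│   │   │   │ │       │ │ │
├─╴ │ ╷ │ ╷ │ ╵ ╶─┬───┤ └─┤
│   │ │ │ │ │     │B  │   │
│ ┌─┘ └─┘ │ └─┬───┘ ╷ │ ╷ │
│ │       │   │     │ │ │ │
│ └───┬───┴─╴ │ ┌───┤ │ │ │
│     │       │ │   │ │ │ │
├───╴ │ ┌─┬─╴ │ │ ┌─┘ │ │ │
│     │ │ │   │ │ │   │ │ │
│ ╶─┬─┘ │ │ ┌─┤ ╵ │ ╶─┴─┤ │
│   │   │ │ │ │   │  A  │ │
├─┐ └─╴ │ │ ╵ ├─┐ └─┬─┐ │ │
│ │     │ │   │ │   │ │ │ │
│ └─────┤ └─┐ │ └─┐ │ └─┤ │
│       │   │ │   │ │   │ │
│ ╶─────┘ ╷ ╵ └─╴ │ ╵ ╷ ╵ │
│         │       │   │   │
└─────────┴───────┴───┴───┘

Finding the shortest path from (8, 10) to (4, 9):
Path length: 7 steps
Directions: left → up → right → up → up → up → left

Solution:

┌───┬─────────┬───────────┐
│   │         │           │
│ ╷ │ ╶─┐ ┌─╴ └─┐ ╶─┬───┐ │
│ │ │   │ │     │   │   │ │
│ │ └─╴ │ └───┐ └─╴ │ ╷ │ │
│ │     │     │     │ │ │ │
│ └─┬───┼───┐ ├─────┘ │ │ │
│   │   │   │ │       │ │ │
├─╴ │ ╷ │ ╷ │ ╵ ╶─┬───┤ └─┤
│   │ │ │ │ │     │B x│   │
│ ┌─┘ └─┘ │ └─┬───┘ ╷ │ ╷ │
│ │       │   │     │x│ │ │
│ └───┬───┴─╴ │ ┌───┤ │ │ │
│     │       │ │   │x│ │ │
├───╴ │ ┌─┬─╴ │ │ ┌─┘ │ │ │
│     │ │ │   │ │ │x x│ │ │
│ ╶─┬─┘ │ │ ┌─┤ ╵ │ ╶─┴─┤ │
│   │   │ │ │ │   │x A  │ │
├─┐ └─╴ │ │ ╵ ├─┐ └─┬─┐ │ │
│ │     │ │   │ │   │ │ │ │
│ └─────┤ └─┐ │ └─┐ │ └─┤ │
│       │   │ │   │ │   │ │
│ ╶─────┘ ╷ ╵ └─╴ │ ╵ ╷ ╵ │
│         │       │   │   │
└─────────┴───────┴───┴───┘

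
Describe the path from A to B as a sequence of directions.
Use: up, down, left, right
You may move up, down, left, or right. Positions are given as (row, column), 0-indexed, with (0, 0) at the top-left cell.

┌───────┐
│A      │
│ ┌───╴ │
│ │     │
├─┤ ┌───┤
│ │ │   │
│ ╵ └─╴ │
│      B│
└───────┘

Finding the path and converting it to directions:
Path through cells: (0,0) → (0,1) → (0,2) → (0,3) → (1,3) → (1,2) → (1,1) → (2,1) → (3,1) → (3,2) → (3,3)
Directions: right, right, right, down, left, left, down, down, right, right

Solution:

┌───────┐
│A → → ↓│
│ ┌───╴ │
│ │↓ ← ↲│
├─┤ ┌───┤
│ │↓│   │
│ ╵ └─╴ │
│  ↳ → B│
└───────┘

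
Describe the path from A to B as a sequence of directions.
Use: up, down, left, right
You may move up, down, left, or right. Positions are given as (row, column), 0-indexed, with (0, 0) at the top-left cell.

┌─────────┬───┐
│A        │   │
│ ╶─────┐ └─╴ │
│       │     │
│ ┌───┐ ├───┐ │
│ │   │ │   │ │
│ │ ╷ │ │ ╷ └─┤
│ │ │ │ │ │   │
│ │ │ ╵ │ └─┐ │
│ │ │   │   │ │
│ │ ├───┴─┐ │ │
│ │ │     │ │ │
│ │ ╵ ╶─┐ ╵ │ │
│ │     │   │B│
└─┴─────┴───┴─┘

Finding the path and converting it to directions:
Path through cells: (0,0) → (1,0) → (1,1) → (1,2) → (1,3) → (2,3) → (3,3) → (4,3) → (4,2) → (3,2) → (2,2) → (2,1) → (3,1) → (4,1) → (5,1) → (6,1) → (6,2) → (5,2) → (5,3) → (5,4) → (6,4) → (6,5) → (5,5) → (4,5) → (4,4) → (3,4) → (2,4) → (2,5) → (3,5) → (3,6) → (4,6) → (5,6) → (6,6)
Directions: down, right, right, right, down, down, down, left, up, up, left, down, down, down, down, right, up, right, right, down, right, up, up, left, up, up, right, down, right, down, down, down

Solution:

┌─────────┬───┐
│A        │   │
│ ╶─────┐ └─╴ │
│↳ → → ↓│     │
│ ┌───┐ ├───┐ │
│ │↓ ↰│↓│↱ ↓│ │
│ │ ╷ │ │ ╷ └─┤
│ │↓│↑│↓│↑│↳ ↓│
│ │ │ ╵ │ └─┐ │
│ │↓│↑ ↲│↑ ↰│↓│
│ │ ├───┴─┐ │ │
│ │↓│↱ → ↓│↑│↓│
│ │ ╵ ╶─┐ ╵ │ │
│ │↳ ↑  │↳ ↑│B│
└─┴─────┴───┴─┘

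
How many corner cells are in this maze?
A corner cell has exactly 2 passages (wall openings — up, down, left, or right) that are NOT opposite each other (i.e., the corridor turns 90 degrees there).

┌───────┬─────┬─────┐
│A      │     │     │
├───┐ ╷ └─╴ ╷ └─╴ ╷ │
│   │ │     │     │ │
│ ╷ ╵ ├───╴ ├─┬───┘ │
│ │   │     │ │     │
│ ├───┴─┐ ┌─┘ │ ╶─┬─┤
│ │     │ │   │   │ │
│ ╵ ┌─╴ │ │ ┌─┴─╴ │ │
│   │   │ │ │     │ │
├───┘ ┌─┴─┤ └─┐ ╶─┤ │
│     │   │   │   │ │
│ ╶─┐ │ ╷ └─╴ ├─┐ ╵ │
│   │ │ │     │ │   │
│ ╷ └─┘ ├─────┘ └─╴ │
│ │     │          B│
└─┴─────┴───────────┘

Counting corner cells (2 non-opposite passages):
Total corners: 38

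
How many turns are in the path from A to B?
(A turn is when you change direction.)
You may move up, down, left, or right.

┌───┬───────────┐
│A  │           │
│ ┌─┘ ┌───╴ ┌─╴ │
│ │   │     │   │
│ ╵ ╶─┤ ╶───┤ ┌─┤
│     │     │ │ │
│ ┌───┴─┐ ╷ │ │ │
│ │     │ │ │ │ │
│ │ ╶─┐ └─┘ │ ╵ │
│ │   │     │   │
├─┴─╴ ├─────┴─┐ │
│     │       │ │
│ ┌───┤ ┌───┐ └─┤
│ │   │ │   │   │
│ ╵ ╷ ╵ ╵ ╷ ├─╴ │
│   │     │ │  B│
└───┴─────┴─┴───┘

Directions: down, down, right, up, right, up, right, right, right, down, left, left, down, right, right, down, down, left, left, up, left, left, down, right, down, left, left, down, down, right, up, right, down, right, up, up, right, right, right, down, right, down
Number of turns: 28

Solution:

┌───┬───────────┐
│A  │↱ → → ↓    │
│ ┌─┘ ┌───╴ ┌─╴ │
│↓│↱ ↑│↓ ← ↲│   │
│ ╵ ╶─┤ ╶───┤ ┌─┤
│↳ ↑  │↳ → ↓│ │ │
│ ┌───┴─┐ ╷ │ │ │
│ │↓ ← ↰│ │↓│ │ │
│ │ ╶─┐ └─┘ │ ╵ │
│ │↳ ↓│↑ ← ↲│   │
├─┴─╴ ├─────┴─┐ │
│↓ ← ↲│↱ → → ↓│ │
│ ┌───┤ ┌───┐ └─┤
│↓│↱ ↓│↑│   │↳ ↓│
│ ╵ ╷ ╵ ╵ ╷ ├─╴ │
│↳ ↑│↳ ↑  │ │  B│
└───┴─────┴─┴───┘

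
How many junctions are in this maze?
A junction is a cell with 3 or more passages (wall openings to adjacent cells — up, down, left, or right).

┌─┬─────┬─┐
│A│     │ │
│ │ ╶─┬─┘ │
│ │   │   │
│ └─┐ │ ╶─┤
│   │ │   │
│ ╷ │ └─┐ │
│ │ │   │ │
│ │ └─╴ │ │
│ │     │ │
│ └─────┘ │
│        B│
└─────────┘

Checking each cell for number of passages:

Junctions found (3+ passages):
  (2, 0): 3 passages
Total junctions: 1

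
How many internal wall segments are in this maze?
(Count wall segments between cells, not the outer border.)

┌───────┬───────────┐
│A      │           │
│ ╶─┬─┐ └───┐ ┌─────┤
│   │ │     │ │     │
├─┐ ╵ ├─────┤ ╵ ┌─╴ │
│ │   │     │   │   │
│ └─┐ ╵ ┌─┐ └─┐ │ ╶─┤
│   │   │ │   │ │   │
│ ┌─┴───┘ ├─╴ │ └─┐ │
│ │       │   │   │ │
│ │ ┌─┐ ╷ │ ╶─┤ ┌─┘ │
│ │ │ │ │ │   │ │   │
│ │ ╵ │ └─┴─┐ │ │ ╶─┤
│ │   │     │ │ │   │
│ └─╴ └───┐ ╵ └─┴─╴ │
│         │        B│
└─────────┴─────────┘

Counting internal wall segments:
Total internal walls: 63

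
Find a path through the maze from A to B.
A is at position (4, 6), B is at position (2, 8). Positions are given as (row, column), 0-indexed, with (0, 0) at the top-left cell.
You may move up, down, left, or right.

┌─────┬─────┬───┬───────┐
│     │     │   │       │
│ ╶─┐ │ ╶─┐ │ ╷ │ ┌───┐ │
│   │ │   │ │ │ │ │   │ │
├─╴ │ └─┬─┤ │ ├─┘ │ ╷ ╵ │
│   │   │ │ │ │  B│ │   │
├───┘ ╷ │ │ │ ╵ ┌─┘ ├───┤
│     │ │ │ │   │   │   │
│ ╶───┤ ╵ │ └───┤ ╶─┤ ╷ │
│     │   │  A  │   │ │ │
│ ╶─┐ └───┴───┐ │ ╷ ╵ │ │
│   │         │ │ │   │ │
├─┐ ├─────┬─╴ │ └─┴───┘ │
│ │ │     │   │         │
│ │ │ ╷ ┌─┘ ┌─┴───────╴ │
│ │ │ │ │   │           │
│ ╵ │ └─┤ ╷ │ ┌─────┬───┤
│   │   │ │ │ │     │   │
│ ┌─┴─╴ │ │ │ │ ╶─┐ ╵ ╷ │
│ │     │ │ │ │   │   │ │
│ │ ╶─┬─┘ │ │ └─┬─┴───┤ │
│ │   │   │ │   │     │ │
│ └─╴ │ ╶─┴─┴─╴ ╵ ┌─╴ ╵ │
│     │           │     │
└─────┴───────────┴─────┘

Finding the shortest path from (4, 6) to (2, 8):
Path length: 30 steps
Directions: right → down → down → right → right → right → right → up → up → up → left → down → down → left → up → left → up → right → up → up → right → down → right → up → up → left → left → left → down → down

Solution:

┌─────┬─────┬───┬───────┐
│     │     │   │↓ ← ← ↰│
│ ╶─┐ │ ╶─┐ │ ╷ │ ┌───┐ │
│   │ │   │ │ │ │↓│↱ ↓│↑│
├─╴ │ └─┬─┤ │ ├─┘ │ ╷ ╵ │
│   │   │ │ │ │  B│↑│↳ ↑│
├───┘ ╷ │ │ │ ╵ ┌─┘ ├───┤
│     │ │ │ │   │↱ ↑│↓ ↰│
│ ╶───┤ ╵ │ └───┤ ╶─┤ ╷ │
│     │   │  A ↓│↑ ↰│↓│↑│
│ ╶─┐ └───┴───┐ │ ╷ ╵ │ │
│   │         │↓│ │↑ ↲│↑│
├─┐ ├─────┬─╴ │ └─┴───┘ │
│ │ │     │   │↳ → → → ↑│
│ │ │ ╷ ┌─┘ ┌─┴───────╴ │
│ │ │ │ │   │           │
│ ╵ │ └─┤ ╷ │ ┌─────┬───┤
│   │   │ │ │ │     │   │
│ ┌─┴─╴ │ │ │ │ ╶─┐ ╵ ╷ │
│ │     │ │ │ │   │   │ │
│ │ ╶─┬─┘ │ │ └─┬─┴───┤ │
│ │   │   │ │   │     │ │
│ └─╴ │ ╶─┴─┴─╴ ╵ ┌─╴ ╵ │
│     │           │     │
└─────┴───────────┴─────┘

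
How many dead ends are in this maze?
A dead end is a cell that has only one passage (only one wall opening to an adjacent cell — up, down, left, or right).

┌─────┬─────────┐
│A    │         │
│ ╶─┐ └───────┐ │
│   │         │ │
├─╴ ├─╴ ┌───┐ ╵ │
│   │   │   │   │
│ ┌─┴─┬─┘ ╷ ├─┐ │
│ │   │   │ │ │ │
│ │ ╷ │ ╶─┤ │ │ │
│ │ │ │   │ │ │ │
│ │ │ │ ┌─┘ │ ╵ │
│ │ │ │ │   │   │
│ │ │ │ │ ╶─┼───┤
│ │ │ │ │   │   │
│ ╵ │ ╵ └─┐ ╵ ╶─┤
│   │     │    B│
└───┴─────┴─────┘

Checking each cell for number of passages:

Dead ends found at positions:
  (0, 3)
  (2, 2)
  (3, 6)
  (4, 4)
  (6, 7)
  (7, 4)
  (7, 7)
Total dead ends: 7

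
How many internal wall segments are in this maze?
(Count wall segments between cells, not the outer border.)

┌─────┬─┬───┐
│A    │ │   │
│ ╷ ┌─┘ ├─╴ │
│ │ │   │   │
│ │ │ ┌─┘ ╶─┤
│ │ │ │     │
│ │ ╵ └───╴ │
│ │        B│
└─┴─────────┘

Counting internal wall segments:
Total internal walls: 15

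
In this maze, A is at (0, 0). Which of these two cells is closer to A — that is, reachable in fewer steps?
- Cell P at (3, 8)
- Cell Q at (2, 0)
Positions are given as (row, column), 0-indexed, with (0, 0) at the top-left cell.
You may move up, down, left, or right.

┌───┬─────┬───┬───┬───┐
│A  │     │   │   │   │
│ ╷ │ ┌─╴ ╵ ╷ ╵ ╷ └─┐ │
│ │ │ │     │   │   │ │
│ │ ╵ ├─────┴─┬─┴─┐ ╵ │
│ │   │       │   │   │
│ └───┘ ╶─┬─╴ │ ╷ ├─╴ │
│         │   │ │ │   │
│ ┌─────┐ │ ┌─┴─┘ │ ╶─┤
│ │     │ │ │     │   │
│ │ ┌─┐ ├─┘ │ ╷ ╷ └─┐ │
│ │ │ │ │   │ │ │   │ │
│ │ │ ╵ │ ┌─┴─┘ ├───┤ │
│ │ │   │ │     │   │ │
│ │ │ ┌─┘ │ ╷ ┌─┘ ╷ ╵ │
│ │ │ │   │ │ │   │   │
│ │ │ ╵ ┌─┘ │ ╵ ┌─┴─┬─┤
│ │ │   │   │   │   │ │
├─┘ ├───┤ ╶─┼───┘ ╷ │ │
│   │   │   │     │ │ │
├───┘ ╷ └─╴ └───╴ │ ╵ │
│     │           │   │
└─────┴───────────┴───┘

Shortest path A → P at (3, 8): 41 steps
Shortest path A → Q at (2, 0): 2 steps

Q is closer (2 steps vs 41 steps).

Path to P:

┌───┬─────┬───┬───┬───┐
│A ↓│↱ → ↓│↱ ↓│↱ ↓│   │
│ ╷ │ ┌─╴ ╵ ╷ ╵ ╷ └─┐ │
│ │↓│↑│  ↳ ↑│↳ ↑│↳ ↓│ │
│ │ ╵ ├─────┴─┬─┴─┐ ╵ │
│ │↳ ↑│       │   │↳ ↓│
│ └───┘ ╶─┬─╴ │ ╷ ├─╴ │
│         │   │ │P│↓ ↲│
│ ┌─────┐ │ ┌─┴─┘ │ ╶─┤
│ │     │ │ │  ↱ ↑│↳ ↓│
│ │ ┌─┐ ├─┘ │ ╷ ╷ └─┐ │
│ │ │ │ │   │ │↑│   │↓│
│ │ │ ╵ │ ┌─┴─┘ ├───┤ │
│ │ │   │ │  ↱ ↑│↓ ↰│↓│
│ │ │ ┌─┘ │ ╷ ┌─┘ ╷ ╵ │
│ │ │ │   │ │↑│↓ ↲│↑ ↲│
│ │ │ ╵ ┌─┘ │ ╵ ┌─┴─┬─┤
│ │ │   │   │↑ ↲│   │ │
├─┘ ├───┤ ╶─┼───┘ ╷ │ │
│   │   │   │     │ │ │
├───┘ ╷ └─╴ └───╴ │ ╵ │
│     │           │   │
└─────┴───────────┴───┘

Path to Q:

┌───┬─────┬───┬───┬───┐
│A  │     │   │   │   │
│ ╷ │ ┌─╴ ╵ ╷ ╵ ╷ └─┐ │
│↓│ │ │     │   │   │ │
│ │ ╵ ├─────┴─┬─┴─┐ ╵ │
│Q│   │       │   │   │
│ └───┘ ╶─┬─╴ │ ╷ ├─╴ │
│         │   │ │ │   │
│ ┌─────┐ │ ┌─┴─┘ │ ╶─┤
│ │     │ │ │     │   │
│ │ ┌─┐ ├─┘ │ ╷ ╷ └─┐ │
│ │ │ │ │   │ │ │   │ │
│ │ │ ╵ │ ┌─┴─┘ ├───┤ │
│ │ │   │ │     │   │ │
│ │ │ ┌─┘ │ ╷ ┌─┘ ╷ ╵ │
│ │ │ │   │ │ │   │   │
│ │ │ ╵ ┌─┘ │ ╵ ┌─┴─┬─┤
│ │ │   │   │   │   │ │
├─┘ ├───┤ ╶─┼───┘ ╷ │ │
│   │   │   │     │ │ │
├───┘ ╷ └─╴ └───╴ │ ╵ │
│     │           │   │
└─────┴───────────┴───┘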